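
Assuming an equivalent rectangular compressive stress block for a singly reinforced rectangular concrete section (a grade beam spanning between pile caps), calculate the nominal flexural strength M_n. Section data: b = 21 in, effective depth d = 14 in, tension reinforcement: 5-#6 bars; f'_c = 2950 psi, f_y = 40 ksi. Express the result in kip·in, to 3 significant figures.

M_n ≈ 1160 kip·in

A_s = 5 × 0.44 = 2.2 in².
T = A_s f_y = 2.2 × 40 = 88 kips.
a = T/(0.85 f'_c b) = 88/(0.85 × 2.95 × 21) = 1.671 in.
M_n = T(d − a/2) = 88 × (14 − 0.8355) = 1158.5 kip·in.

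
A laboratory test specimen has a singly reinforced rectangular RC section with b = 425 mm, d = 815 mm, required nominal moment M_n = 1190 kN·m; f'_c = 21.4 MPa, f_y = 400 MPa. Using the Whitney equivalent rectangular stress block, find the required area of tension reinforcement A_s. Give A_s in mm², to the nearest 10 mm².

A_s ≈ 4210 mm²

With M_n = 0.85 f'_c a b (d − a/2), solve the quadratic for a:
a = d − √(d² − 2M_n/(0.85 f'_c b)) = 815 − √(815² − 2 × 1190×10⁶/(0.85 × 21.4 × 425)) = 218.04 mm.
A_s = 0.85 f'_c a b / f_y = 0.85 × 21.4 × 218.04 × 425 / 400 = 4214.0 mm².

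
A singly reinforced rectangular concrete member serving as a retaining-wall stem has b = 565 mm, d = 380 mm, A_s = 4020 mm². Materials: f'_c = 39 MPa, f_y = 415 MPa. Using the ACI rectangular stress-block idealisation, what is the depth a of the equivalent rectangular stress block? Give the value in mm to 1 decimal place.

T = A_s f_y = 4020 × 415 = 1668300 N = 1668.3 kN.
Setting C = 0.85 f'_c a b equal to T: a = 1668300/(0.85 × 39 × 565) = 89.1 mm.

a ≈ 89.1 mm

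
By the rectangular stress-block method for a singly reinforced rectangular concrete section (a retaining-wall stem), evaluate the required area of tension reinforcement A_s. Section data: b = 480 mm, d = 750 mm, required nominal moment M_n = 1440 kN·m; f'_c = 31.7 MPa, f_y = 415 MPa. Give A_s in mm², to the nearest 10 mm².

A_s ≈ 5210 mm²

With M_n = 0.85 f'_c a b (d − a/2), solve the quadratic for a:
a = d − √(d² − 2M_n/(0.85 f'_c b)) = 750 − √(750² − 2 × 1440×10⁶/(0.85 × 31.7 × 480)) = 167.06 mm.
A_s = 0.85 f'_c a b / f_y = 0.85 × 31.7 × 167.06 × 480 / 415 = 5206.5 mm².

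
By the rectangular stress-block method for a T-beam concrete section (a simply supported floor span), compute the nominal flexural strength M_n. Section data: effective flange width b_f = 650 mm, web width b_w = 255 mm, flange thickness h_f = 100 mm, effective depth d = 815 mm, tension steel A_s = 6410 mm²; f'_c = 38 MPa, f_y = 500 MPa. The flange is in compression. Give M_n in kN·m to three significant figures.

Tension: T = A_s f_y = 6410 × 500 = 3205000 N.
Try a within the flange: a = T/(0.85 f'_c b_f) = 3205000/(0.85 × 38 × 650) = 152.66 mm.
a = 152.66 > h_f = 100 mm: the block extends into the web. Split into flange-overhang and web parts.
C_f = 0.85 f'_c (b_f − b_w) h_f = 0.85 × 38 × (650 − 255) × 100 = 1275850 N.
Remaining web compression depth: a_w = (T − C_f)/(0.85 f'_c b_w) = (3205000 − 1275850)/(0.85 × 38 × 255) = 234.22 mm.
M_n = C_f(d − h_f/2) + (T − C_f)(d − a_w/2) = 1275850 × (815 − 50) + 1929150 × (815 − 117.11) = 976.03 + 1346.33 = 2322.36 × 10⁶ N·mm.
M_n = 2322.36 kN·m.

M_n ≈ 2320 kN·m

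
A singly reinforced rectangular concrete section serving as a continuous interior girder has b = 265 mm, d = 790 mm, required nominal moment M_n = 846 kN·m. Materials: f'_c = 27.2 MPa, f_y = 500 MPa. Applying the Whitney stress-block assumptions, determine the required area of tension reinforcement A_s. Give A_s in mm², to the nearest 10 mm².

With M_n = 0.85 f'_c a b (d − a/2), solve the quadratic for a:
a = d − √(d² − 2M_n/(0.85 f'_c b)) = 790 − √(790² − 2 × 846×10⁶/(0.85 × 27.2 × 265)) = 200.14 mm.
A_s = 0.85 f'_c a b / f_y = 0.85 × 27.2 × 200.14 × 265 / 500 = 2452.4 mm².

A_s ≈ 2450 mm²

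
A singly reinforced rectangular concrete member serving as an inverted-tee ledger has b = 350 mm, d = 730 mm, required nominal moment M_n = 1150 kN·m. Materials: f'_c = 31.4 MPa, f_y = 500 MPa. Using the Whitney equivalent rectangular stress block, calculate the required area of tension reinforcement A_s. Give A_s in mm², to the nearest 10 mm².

A_s ≈ 3640 mm²

With M_n = 0.85 f'_c a b (d − a/2), solve the quadratic for a:
a = d − √(d² − 2M_n/(0.85 f'_c b)) = 730 − √(730² − 2 × 1150×10⁶/(0.85 × 31.4 × 350)) = 194.57 mm.
A_s = 0.85 f'_c a b / f_y = 0.85 × 31.4 × 194.57 × 350 / 500 = 3635.2 mm².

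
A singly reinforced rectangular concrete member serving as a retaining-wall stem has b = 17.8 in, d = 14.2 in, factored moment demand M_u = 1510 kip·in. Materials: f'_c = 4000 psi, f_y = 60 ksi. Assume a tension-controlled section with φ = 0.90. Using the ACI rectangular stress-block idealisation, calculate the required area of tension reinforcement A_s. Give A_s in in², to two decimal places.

A_s ≈ 2.13 in²

M_n = M_u/φ = 1510/0.90 = 1677.78 kip·in.
From M_n = 0.85 f'_c a b (d − a/2):
a = d − √(d² − 2M_n/(0.85 f'_c b)) = 14.2 − √(14.2² − 2 × 1677.78/(0.85 × 4 × 17.8)) = 2.109 in.
A_s = 0.85 f'_c a b / f_y = 0.85 × 4 × 2.109 × 17.8 / 60 = 2.127 in².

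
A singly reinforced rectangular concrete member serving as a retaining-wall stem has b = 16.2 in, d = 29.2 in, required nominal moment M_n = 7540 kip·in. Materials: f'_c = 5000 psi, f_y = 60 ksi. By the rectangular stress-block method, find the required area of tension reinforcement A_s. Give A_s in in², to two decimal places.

From M_n = 0.85 f'_c a b (d − a/2):
a = d − √(d² − 2M_n/(0.85 f'_c b)) = 29.2 − √(29.2² − 2 × 7540/(0.85 × 5 × 16.2)) = 4.028 in.
A_s = 0.85 f'_c a b / f_y = 0.85 × 5 × 4.028 × 16.2 / 60 = 4.622 in².

A_s ≈ 4.62 in²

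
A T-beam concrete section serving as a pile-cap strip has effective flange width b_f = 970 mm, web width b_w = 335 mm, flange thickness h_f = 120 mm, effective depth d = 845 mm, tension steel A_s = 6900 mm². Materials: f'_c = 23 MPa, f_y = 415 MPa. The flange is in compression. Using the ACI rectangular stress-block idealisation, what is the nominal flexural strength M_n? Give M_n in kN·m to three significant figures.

M_n ≈ 2190 kN·m

Tension: T = A_s f_y = 6900 × 415 = 2863500 N.
Try a within the flange: a = T/(0.85 f'_c b_f) = 2863500/(0.85 × 23 × 970) = 151.00 mm.
a = 151.00 > h_f = 120 mm: the block extends into the web. Split into flange-overhang and web parts.
C_f = 0.85 f'_c (b_f − b_w) h_f = 0.85 × 23 × (970 − 335) × 120 = 1489710 N.
Remaining web compression depth: a_w = (T − C_f)/(0.85 f'_c b_w) = (2863500 − 1489710)/(0.85 × 23 × 335) = 209.76 mm.
M_n = C_f(d − h_f/2) + (T − C_f)(d − a_w/2) = 1489710 × (845 − 60) + 1373790 × (845 − 104.88) = 1169.42 + 1016.77 = 2186.19 × 10⁶ N·mm.
M_n = 2186.19 kN·m.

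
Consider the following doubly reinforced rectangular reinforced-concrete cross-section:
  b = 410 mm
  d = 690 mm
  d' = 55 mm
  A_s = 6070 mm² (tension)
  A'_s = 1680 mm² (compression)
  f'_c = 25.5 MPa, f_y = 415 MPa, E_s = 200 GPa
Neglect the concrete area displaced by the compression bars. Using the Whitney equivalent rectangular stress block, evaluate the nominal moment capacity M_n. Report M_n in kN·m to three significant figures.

Assume both tension and compression steel yield.
Net tension couple steel: A_s − A'_s = 4390 mm².
a = (A_s − A'_s) f_y / (0.85 f'_c b) = 1821850/(0.85 × 25.5 × 410) = 205.01 mm.
c = a/β₁ = 205.01/0.85 = 241.19 mm; ε'_s = 0.003(c − d')/c = 0.0023 ≥ f_y/E_s = 0.0021, so compression steel does yield.
M_n = (A_s − A'_s) f_y (d − a/2) + A'_s f_y (d − d') = [1821850 × (690 − 102.505) + 697200 × (690 − 55)] × 10⁻⁶ = 1070.33 + 442.72 = 1513.05 kN·m.

M_n ≈ 1510 kN·m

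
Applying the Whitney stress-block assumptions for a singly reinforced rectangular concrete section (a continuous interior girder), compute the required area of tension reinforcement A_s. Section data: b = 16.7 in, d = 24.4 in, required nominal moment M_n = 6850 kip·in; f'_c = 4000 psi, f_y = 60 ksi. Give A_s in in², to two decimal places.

From M_n = 0.85 f'_c a b (d − a/2):
a = d − √(d² − 2M_n/(0.85 f'_c b)) = 24.4 − √(24.4² − 2 × 6850/(0.85 × 4 × 16.7)) = 5.583 in.
A_s = 0.85 f'_c a b / f_y = 0.85 × 4 × 5.583 × 16.7 / 60 = 5.283 in².

A_s ≈ 5.28 in²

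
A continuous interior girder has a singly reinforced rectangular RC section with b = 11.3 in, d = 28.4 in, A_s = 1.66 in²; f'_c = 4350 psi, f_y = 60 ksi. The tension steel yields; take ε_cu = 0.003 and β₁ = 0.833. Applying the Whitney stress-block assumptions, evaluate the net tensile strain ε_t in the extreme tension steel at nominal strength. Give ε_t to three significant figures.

ε_t ≈ 0.0268

a = A_s f_y/(0.85 f'_c b) = 2.384 in.
β₁ = 0.833, so c = a/β₁ = 2.384/0.833 = 2.862 in.
From the linear strain diagram with ε_cu = 0.003: ε_t = 0.003 (d − c)/c = 0.003 × (28.4 − 2.862)/2.862 = 0.0268.
Since ε_t ≥ 0.005, the section is tension-controlled.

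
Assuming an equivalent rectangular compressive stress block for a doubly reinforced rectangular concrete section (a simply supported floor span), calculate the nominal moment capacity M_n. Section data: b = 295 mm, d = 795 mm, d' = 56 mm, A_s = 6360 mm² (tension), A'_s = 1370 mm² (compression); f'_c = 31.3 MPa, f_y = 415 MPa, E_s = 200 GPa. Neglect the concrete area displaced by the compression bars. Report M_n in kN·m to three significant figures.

M_n ≈ 1790 kN·m

Assume both tension and compression steel yield.
Net tension couple steel: A_s − A'_s = 4990 mm².
a = (A_s − A'_s) f_y / (0.85 f'_c b) = 2070850/(0.85 × 31.3 × 295) = 263.85 mm.
c = a/β₁ = 263.85/0.826 = 319.43 mm; ε'_s = 0.003(c − d')/c = 0.0025 ≥ f_y/E_s = 0.0021, so compression steel does yield.
M_n = (A_s − A'_s) f_y (d − a/2) + A'_s f_y (d − d') = [2070850 × (795 − 131.925) + 568550 × (795 − 56)] × 10⁻⁶ = 1373.13 + 420.16 = 1793.29 kN·m.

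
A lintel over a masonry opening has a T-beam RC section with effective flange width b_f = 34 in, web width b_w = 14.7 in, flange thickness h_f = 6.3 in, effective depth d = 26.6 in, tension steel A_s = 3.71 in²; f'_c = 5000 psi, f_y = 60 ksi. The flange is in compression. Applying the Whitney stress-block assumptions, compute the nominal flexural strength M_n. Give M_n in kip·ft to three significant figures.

M_n ≈ 479 kip·ft

Tension: T = A_s f_y = 3.71 × 60 = 222.6 kips.
Try a within the flange: a = T/(0.85 f'_c b_f) = 222.6/(0.85 × 5 × 34) = 1.540 in.
Since a = 1.540 ≤ h_f = 6.3 in, the stress block lies entirely in the flange; analyse as a rectangular beam of width b_f.
M_n = T(d − a/2) = 222.6 × (26.6 − 0.77) = 5749.8 kip·in.
M_n = 5749.8/12 = 479.15 kip·ft.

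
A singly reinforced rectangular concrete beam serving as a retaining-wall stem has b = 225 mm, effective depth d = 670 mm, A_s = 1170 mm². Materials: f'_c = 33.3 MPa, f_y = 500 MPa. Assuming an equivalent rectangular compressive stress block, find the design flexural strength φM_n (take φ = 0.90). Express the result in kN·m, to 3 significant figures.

T = A_s f_y = 1170 × 500 = 585000 N = 585 kN.
From C = T: a = T/(0.85 f'_c b) = 585000/(0.85 × 33.3 × 225) = 91.86 mm.
M_n = T(d − a/2) = 585 kN × (670 − 45.93) mm = 365.08 kN·m.
φM_n = 0.90 × 365.08 = 328.57 kN·m.

φM_n ≈ 329 kN·m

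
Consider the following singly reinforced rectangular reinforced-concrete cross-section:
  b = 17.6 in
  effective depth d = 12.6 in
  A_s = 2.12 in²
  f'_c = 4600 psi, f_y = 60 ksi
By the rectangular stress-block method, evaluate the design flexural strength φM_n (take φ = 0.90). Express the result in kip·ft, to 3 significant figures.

φM_n ≈ 111 kip·ft

T = A_s f_y = 2.12 × 60 = 127.2 kips.
a = T/(0.85 f'_c b) = 127.2/(0.85 × 4.6 × 17.6) = 1.848 in.
M_n = T(d − a/2) = 127.2 × (12.6 − 0.924) = 1485.2 kip·in = 1485.2/12 = 123.77 kip·ft.
φM_n = 0.90 × 123.77 = 111.39 kip·ft.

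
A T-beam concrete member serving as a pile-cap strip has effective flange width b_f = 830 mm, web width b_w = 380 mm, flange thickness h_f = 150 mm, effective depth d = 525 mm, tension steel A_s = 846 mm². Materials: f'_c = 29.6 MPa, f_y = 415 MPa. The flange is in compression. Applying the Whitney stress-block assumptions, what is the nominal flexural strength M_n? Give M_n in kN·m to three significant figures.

Tension: T = A_s f_y = 846 × 415 = 351090 N.
Try a within the flange: a = T/(0.85 f'_c b_f) = 351090/(0.85 × 29.6 × 830) = 16.81 mm.
Since a = 16.81 ≤ h_f = 150 mm, the stress block lies entirely in the flange; analyse as a rectangular beam of width b_f.
M_n = T(d − a/2) = 351090 × (525 − 8.405) = 181.37 × 10⁶ N·mm.
M_n = 181.37 kN·m.

M_n ≈ 181 kN·m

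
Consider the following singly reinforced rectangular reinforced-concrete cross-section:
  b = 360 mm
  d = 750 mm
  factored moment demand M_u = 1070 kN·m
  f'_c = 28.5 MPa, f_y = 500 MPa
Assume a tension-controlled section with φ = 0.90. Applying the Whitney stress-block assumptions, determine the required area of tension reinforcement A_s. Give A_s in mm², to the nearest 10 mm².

M_n = M_u/φ = 1070/0.90 = 1188.89 kN·m.
With M_n = 0.85 f'_c a b (d − a/2), solve the quadratic for a:
a = d − √(d² − 2M_n/(0.85 f'_c b)) = 750 − √(750² − 2 × 1188.89×10⁶/(0.85 × 28.5 × 360)) = 211.62 mm.
A_s = 0.85 f'_c a b / f_y = 0.85 × 28.5 × 211.62 × 360 / 500 = 3691.1 mm².

A_s ≈ 3690 mm²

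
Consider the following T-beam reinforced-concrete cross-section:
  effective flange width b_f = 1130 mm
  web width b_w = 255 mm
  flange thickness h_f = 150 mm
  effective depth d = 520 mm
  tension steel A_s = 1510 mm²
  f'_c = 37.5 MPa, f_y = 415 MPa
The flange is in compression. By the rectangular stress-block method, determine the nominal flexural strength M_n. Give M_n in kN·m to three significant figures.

Tension: T = A_s f_y = 1510 × 415 = 626650 N.
Try a within the flange: a = T/(0.85 f'_c b_f) = 626650/(0.85 × 37.5 × 1130) = 17.40 mm.
Since a = 17.40 ≤ h_f = 150 mm, the stress block lies entirely in the flange; analyse as a rectangular beam of width b_f.
M_n = T(d − a/2) = 626650 × (520 − 8.7) = 320.41 × 10⁶ N·mm.
M_n = 320.41 kN·m.

M_n ≈ 320 kN·m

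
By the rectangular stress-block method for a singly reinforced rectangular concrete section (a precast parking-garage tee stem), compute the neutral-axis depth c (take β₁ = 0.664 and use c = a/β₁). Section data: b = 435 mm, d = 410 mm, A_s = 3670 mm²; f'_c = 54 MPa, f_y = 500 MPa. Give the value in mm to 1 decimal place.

c ≈ 138.4 mm

T = A_s f_y = 3670 × 500 = 1835000 N = 1835 kN.
Setting C = 0.85 f'_c a b equal to T: a = 1835000/(0.85 × 54 × 435) = 91.904 mm.
With β₁ = 0.664, c = a/β₁ = 91.904/0.664 = 138.4 mm.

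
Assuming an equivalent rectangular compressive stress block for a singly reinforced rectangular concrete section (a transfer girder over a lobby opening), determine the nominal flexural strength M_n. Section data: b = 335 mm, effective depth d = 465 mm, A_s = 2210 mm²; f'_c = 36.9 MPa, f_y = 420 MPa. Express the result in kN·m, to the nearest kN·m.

T = A_s f_y = 2210 × 420 = 928200 N = 928.2 kN.
From C = T: a = T/(0.85 f'_c b) = 928200/(0.85 × 36.9 × 335) = 88.34 mm.
M_n = T(d − a/2) = 928.2 kN × (465 − 44.17) mm = 390.61 kN·m.

M_n ≈ 391 kN·m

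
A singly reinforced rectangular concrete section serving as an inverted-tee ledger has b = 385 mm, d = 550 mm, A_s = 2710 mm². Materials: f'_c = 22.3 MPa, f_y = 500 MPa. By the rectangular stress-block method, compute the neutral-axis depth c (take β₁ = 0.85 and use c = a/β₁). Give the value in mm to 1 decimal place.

T = A_s f_y = 2710 × 500 = 1355000 N = 1355 kN.
Setting C = 0.85 f'_c a b equal to T: a = 1355000/(0.85 × 22.3 × 385) = 185.676 mm.
With β₁ = 0.85, c = a/β₁ = 185.676/0.85 = 218.4 mm.

c ≈ 218.4 mm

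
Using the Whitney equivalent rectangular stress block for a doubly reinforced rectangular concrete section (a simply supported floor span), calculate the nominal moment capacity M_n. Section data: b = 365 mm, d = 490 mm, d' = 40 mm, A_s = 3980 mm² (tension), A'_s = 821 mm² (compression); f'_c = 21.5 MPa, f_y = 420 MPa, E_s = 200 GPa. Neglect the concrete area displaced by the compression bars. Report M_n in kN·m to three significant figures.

Assume both tension and compression steel yield.
Net tension couple steel: A_s − A'_s = 3159 mm².
a = (A_s − A'_s) f_y / (0.85 f'_c b) = 1326780/(0.85 × 21.5 × 365) = 198.91 mm.
c = a/β₁ = 198.91/0.85 = 234.01 mm; ε'_s = 0.003(c − d')/c = 0.0025 ≥ f_y/E_s = 0.0021, so compression steel does yield.
M_n = (A_s − A'_s) f_y (d − a/2) + A'_s f_y (d − d') = [1326780 × (490 − 99.455) + 344820 × (490 − 40)] × 10⁻⁶ = 518.17 + 155.17 = 673.34 kN·m.

M_n ≈ 673 kN·m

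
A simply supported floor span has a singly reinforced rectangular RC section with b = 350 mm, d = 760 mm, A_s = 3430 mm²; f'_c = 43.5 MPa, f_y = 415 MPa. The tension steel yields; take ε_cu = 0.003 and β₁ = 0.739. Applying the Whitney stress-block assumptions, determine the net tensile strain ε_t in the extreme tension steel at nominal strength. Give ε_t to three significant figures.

a = A_s f_y/(0.85 f'_c b) = 109.99 mm.
β₁ = 0.739, so c = a/β₁ = 109.99/0.739 = 148.84 mm.
From the linear strain diagram with ε_cu = 0.003: ε_t = 0.003 (d − c)/c = 0.003 × (760 − 148.84)/148.84 = 0.0123.
Since ε_t ≥ 0.005, the section is tension-controlled.

ε_t ≈ 0.0123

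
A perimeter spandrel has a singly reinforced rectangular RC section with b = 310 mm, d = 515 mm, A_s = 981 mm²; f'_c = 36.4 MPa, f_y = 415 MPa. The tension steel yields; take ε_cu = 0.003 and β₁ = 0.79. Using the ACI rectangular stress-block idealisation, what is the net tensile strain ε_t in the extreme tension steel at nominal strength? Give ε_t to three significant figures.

ε_t ≈ 0.0258

a = A_s f_y/(0.85 f'_c b) = 42.45 mm.
β₁ = 0.79, so c = a/β₁ = 42.45/0.79 = 53.73 mm.
From the linear strain diagram with ε_cu = 0.003: ε_t = 0.003 (d − c)/c = 0.003 × (515 − 53.73)/53.73 = 0.0258.
Since ε_t ≥ 0.005, the section is tension-controlled.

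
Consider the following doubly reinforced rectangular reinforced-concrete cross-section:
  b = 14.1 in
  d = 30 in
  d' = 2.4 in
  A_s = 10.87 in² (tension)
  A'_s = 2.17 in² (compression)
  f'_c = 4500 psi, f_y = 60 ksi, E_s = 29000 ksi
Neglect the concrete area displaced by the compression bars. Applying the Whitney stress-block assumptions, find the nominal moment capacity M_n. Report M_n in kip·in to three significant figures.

M_n ≈ 16700 kip·in

Assume both steels yield.
a = (A_s − A'_s) f_y/(0.85 f'_c b) = (10.87 − 2.17) × 60/(0.85 × 4.5 × 14.1) = 9.679 in.
c = a/β₁ = 9.679/0.825 = 11.732 in; ε'_s = 0.003(c − d')/c = 0.0024 ≥ ε_y = 0.0021, so the compression steel yields.
M_n = (A_s − A'_s) f_y (d − a/2) + A'_s f_y (d − d') = 522 × (30 − 4.8395) + 130.2 × (30 − 2.4) = 13133.8 + 3593.5 = 16727.3 kip·in.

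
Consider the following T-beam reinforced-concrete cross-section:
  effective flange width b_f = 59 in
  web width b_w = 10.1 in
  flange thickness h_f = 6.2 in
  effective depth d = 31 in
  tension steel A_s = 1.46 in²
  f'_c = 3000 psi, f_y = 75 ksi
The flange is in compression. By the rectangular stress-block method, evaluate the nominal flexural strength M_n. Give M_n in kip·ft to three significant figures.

M_n ≈ 280 kip·ft

Tension: T = A_s f_y = 1.46 × 75 = 109.5 kips.
Try a within the flange: a = T/(0.85 f'_c b_f) = 109.5/(0.85 × 3 × 59) = 0.728 in.
Since a = 0.728 ≤ h_f = 6.2 in, the stress block lies entirely in the flange; analyse as a rectangular beam of width b_f.
M_n = T(d − a/2) = 109.5 × (31 − 0.364) = 3354.6 kip·in.
M_n = 3354.6/12 = 279.55 kip·ft.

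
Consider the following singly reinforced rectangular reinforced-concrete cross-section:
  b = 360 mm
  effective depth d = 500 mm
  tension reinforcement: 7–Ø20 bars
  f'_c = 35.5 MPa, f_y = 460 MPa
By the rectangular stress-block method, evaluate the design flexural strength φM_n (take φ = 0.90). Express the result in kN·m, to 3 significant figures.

A_s = 7 × 314 = 2198 mm².
T = A_s f_y = 2198 × 460 = 1011080 N = 1011.08 kN.
From C = T: a = T/(0.85 f'_c b) = 1011080/(0.85 × 35.5 × 360) = 93.08 mm.
M_n = T(d − a/2) = 1011.08 kN × (500 − 46.54) mm = 458.48 kN·m.
φM_n = 0.90 × 458.48 = 412.63 kN·m.

φM_n ≈ 413 kN·m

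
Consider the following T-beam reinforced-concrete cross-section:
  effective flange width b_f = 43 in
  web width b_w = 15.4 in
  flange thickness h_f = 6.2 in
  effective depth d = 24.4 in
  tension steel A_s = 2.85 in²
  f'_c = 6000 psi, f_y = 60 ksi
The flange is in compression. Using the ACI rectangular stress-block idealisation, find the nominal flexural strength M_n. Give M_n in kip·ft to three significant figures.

Tension: T = A_s f_y = 2.85 × 60 = 171 kips.
Try a within the flange: a = T/(0.85 f'_c b_f) = 171/(0.85 × 6 × 43) = 0.780 in.
Since a = 0.780 ≤ h_f = 6.2 in, the stress block lies entirely in the flange; analyse as a rectangular beam of width b_f.
M_n = T(d − a/2) = 171 × (24.4 − 0.39) = 4105.7 kip·in.
M_n = 4105.7/12 = 342.14 kip·ft.

M_n ≈ 342 kip·ft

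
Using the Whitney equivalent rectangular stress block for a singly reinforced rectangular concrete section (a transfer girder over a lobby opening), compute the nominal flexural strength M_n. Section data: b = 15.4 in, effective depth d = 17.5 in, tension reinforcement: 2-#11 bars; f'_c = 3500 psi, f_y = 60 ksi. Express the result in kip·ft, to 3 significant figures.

M_n ≈ 241 kip·ft

A_s = 2 × 1.56 = 3.12 in².
T = A_s f_y = 3.12 × 60 = 187.2 kips.
a = T/(0.85 f'_c b) = 187.2/(0.85 × 3.5 × 15.4) = 4.086 in.
M_n = T(d − a/2) = 187.2 × (17.5 − 2.043) = 2893.6 kip·in = 2893.6/12 = 241.13 kip·ft.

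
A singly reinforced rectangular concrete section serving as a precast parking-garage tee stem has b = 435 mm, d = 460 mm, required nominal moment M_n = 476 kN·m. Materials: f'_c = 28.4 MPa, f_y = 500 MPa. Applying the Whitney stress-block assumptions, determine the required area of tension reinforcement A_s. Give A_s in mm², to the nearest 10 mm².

With M_n = 0.85 f'_c a b (d − a/2), solve the quadratic for a:
a = d − √(d² − 2M_n/(0.85 f'_c b)) = 460 − √(460² − 2 × 476×10⁶/(0.85 × 28.4 × 435)) = 112.23 mm.
A_s = 0.85 f'_c a b / f_y = 0.85 × 28.4 × 112.23 × 435 / 500 = 2357.0 mm².

A_s ≈ 2360 mm²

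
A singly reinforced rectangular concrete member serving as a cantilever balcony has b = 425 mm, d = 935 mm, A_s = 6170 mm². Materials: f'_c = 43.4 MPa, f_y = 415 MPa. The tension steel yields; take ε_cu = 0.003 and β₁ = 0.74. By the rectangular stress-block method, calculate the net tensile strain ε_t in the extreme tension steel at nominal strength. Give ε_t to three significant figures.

ε_t ≈ 0.00971

a = A_s f_y/(0.85 f'_c b) = 163.32 mm.
β₁ = 0.74, so c = a/β₁ = 163.32/0.74 = 220.70 mm.
From the linear strain diagram with ε_cu = 0.003: ε_t = 0.003 (d − c)/c = 0.003 × (935 − 220.70)/220.70 = 0.00971.
Since ε_t ≥ 0.005, the section is tension-controlled.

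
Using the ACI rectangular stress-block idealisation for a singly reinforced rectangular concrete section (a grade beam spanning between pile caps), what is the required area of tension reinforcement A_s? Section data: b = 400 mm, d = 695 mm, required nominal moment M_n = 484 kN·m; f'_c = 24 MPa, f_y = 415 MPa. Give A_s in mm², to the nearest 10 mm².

With M_n = 0.85 f'_c a b (d − a/2), solve the quadratic for a:
a = d − √(d² − 2M_n/(0.85 f'_c b)) = 695 − √(695² − 2 × 484×10⁶/(0.85 × 24 × 400)) = 91.35 mm.
A_s = 0.85 f'_c a b / f_y = 0.85 × 24 × 91.35 × 400 / 415 = 1796.2 mm².

A_s ≈ 1800 mm²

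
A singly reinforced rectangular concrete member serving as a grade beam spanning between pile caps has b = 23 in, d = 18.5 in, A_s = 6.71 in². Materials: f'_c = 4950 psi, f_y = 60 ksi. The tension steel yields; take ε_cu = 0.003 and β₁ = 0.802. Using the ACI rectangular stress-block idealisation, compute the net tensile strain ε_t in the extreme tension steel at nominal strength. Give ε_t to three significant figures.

a = A_s f_y/(0.85 f'_c b) = 4.160 in.
β₁ = 0.802, so c = a/β₁ = 4.160/0.802 = 5.187 in.
From the linear strain diagram with ε_cu = 0.003: ε_t = 0.003 (d − c)/c = 0.003 × (18.5 − 5.187)/5.187 = 0.00770.
Since ε_t ≥ 0.005, the section is tension-controlled.

ε_t ≈ 0.00770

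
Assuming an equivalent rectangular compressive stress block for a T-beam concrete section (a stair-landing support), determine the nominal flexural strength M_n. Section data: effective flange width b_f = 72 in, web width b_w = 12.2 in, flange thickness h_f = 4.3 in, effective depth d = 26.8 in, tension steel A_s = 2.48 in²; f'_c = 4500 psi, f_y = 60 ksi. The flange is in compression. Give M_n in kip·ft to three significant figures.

Tension: T = A_s f_y = 2.48 × 60 = 148.8 kips.
Try a within the flange: a = T/(0.85 f'_c b_f) = 148.8/(0.85 × 4.5 × 72) = 0.540 in.
Since a = 0.540 ≤ h_f = 4.3 in, the stress block lies entirely in the flange; analyse as a rectangular beam of width b_f.
M_n = T(d − a/2) = 148.8 × (26.8 − 0.27) = 3947.7 kip·in.
M_n = 3947.7/12 = 328.98 kip·ft.

M_n ≈ 329 kip·ft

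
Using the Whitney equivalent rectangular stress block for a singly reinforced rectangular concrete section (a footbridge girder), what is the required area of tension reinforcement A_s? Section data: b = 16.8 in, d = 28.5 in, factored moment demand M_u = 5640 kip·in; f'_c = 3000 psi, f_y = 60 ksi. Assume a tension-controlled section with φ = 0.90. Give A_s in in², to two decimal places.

M_n = M_u/φ = 5640/0.90 = 6266.67 kip·in.
From M_n = 0.85 f'_c a b (d − a/2):
a = d − √(d² − 2M_n/(0.85 f'_c b)) = 28.5 − √(28.5² − 2 × 6266.67/(0.85 × 3 × 16.8)) = 5.703 in.
A_s = 0.85 f'_c a b / f_y = 0.85 × 3 × 5.703 × 16.8 / 60 = 4.072 in².

A_s ≈ 4.07 in²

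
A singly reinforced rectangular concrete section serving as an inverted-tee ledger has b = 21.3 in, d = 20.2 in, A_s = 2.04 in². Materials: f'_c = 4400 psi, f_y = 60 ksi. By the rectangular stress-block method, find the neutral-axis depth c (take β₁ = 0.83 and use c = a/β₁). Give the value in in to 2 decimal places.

c ≈ 1.85 in

T = A_s f_y = 2.04 × 60 = 122.4 kips.
a = T/(0.85 f'_c b) = 122.4/(0.85 × 4.4 × 21.3) = 1.5365 in.
With β₁ = 0.83, c = a/β₁ = 1.5365/0.83 = 1.85 in.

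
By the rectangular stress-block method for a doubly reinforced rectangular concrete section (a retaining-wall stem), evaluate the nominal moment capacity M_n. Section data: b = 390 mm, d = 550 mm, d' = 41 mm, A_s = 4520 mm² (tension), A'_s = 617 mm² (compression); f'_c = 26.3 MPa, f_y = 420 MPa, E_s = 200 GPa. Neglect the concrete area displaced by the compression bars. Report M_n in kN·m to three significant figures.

Assume both tension and compression steel yield.
Net tension couple steel: A_s − A'_s = 3903 mm².
a = (A_s − A'_s) f_y / (0.85 f'_c b) = 1639260/(0.85 × 26.3 × 390) = 188.02 mm.
c = a/β₁ = 188.02/0.85 = 221.20 mm; ε'_s = 0.003(c − d')/c = 0.0024 ≥ f_y/E_s = 0.0021, so compression steel does yield.
M_n = (A_s − A'_s) f_y (d − a/2) + A'_s f_y (d − d') = [1639260 × (550 − 94.01) + 259140 × (550 − 41)] × 10⁻⁶ = 747.49 + 131.90 = 879.39 kN·m.

M_n ≈ 879 kN·m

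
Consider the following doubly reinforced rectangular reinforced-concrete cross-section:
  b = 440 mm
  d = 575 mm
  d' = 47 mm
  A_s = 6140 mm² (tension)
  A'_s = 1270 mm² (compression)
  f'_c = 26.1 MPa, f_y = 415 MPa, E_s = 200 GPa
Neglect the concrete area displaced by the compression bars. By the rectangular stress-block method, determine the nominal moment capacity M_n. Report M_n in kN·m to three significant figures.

Assume both tension and compression steel yield.
Net tension couple steel: A_s − A'_s = 4870 mm².
a = (A_s − A'_s) f_y / (0.85 f'_c b) = 2021050/(0.85 × 26.1 × 440) = 207.05 mm.
c = a/β₁ = 207.05/0.85 = 243.59 mm; ε'_s = 0.003(c − d')/c = 0.0024 ≥ f_y/E_s = 0.0021, so compression steel does yield.
M_n = (A_s − A'_s) f_y (d − a/2) + A'_s f_y (d − d') = [2021050 × (575 − 103.525) + 527050 × (575 − 47)] × 10⁻⁶ = 952.87 + 278.28 = 1231.15 kN·m.

M_n ≈ 1230 kN·m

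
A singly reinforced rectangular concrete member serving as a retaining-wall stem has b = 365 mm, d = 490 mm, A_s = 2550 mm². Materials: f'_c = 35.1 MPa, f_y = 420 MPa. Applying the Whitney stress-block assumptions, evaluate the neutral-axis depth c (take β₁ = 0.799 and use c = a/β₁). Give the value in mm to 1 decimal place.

T = A_s f_y = 2550 × 420 = 1071000 N = 1071 kN.
Setting C = 0.85 f'_c a b equal to T: a = 1071000/(0.85 × 35.1 × 365) = 98.349 mm.
With β₁ = 0.799, c = a/β₁ = 98.349/0.799 = 123.1 mm.

c ≈ 123.1 mm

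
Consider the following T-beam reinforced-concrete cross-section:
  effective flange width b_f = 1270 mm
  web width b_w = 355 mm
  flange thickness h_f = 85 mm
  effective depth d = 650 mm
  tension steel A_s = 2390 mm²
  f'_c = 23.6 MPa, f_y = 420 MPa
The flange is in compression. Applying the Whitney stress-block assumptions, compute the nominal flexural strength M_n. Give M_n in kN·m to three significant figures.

Tension: T = A_s f_y = 2390 × 420 = 1003800 N.
Try a within the flange: a = T/(0.85 f'_c b_f) = 1003800/(0.85 × 23.6 × 1270) = 39.40 mm.
Since a = 39.40 ≤ h_f = 85 mm, the stress block lies entirely in the flange; analyse as a rectangular beam of width b_f.
M_n = T(d − a/2) = 1003800 × (650 − 19.7) = 632.70 × 10⁶ N·mm.
M_n = 632.70 kN·m.

M_n ≈ 633 kN·m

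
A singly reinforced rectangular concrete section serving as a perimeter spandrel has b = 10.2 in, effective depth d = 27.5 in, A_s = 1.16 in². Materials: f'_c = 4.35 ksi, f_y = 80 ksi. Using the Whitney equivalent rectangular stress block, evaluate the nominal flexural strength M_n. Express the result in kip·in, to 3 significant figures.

T = A_s f_y = 1.16 × 80 = 92.8 kips.
a = T/(0.85 f'_c b) = 92.8/(0.85 × 4.35 × 10.2) = 2.461 in.
M_n = T(d − a/2) = 92.8 × (27.5 − 1.2305) = 2437.8 kip·in.

M_n ≈ 2440 kip·in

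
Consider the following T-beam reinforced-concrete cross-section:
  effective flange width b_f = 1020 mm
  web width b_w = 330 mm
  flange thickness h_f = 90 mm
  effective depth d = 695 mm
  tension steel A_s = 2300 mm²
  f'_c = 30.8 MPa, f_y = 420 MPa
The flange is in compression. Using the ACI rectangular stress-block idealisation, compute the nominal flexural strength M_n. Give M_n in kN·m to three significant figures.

M_n ≈ 654 kN·m

Tension: T = A_s f_y = 2300 × 420 = 966000 N.
Try a within the flange: a = T/(0.85 f'_c b_f) = 966000/(0.85 × 30.8 × 1020) = 36.17 mm.
Since a = 36.17 ≤ h_f = 90 mm, the stress block lies entirely in the flange; analyse as a rectangular beam of width b_f.
M_n = T(d − a/2) = 966000 × (695 − 18.085) = 653.90 × 10⁶ N·mm.
M_n = 653.90 kN·m.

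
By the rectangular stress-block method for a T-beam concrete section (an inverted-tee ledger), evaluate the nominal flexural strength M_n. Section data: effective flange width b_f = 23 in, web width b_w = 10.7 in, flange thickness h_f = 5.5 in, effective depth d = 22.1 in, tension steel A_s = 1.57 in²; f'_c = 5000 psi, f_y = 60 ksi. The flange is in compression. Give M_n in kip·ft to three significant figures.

Tension: T = A_s f_y = 1.57 × 60 = 94.2 kips.
Try a within the flange: a = T/(0.85 f'_c b_f) = 94.2/(0.85 × 5 × 23) = 0.964 in.
Since a = 0.964 ≤ h_f = 5.5 in, the stress block lies entirely in the flange; analyse as a rectangular beam of width b_f.
M_n = T(d − a/2) = 94.2 × (22.1 − 0.482) = 2036.4 kip·in.
M_n = 2036.4/12 = 169.70 kip·ft.

M_n ≈ 170 kip·ft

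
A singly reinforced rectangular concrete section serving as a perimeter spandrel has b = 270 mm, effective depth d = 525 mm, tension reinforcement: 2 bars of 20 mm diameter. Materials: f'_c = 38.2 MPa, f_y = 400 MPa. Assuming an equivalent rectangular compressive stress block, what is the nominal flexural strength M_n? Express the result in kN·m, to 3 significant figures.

M_n ≈ 128 kN·m

A_s = 2 × 314 = 628 mm².
T = A_s f_y = 628 × 400 = 251200 N = 251.2 kN.
From C = T: a = T/(0.85 f'_c b) = 251200/(0.85 × 38.2 × 270) = 28.65 mm.
M_n = T(d − a/2) = 251.2 kN × (525 − 14.325) mm = 128.28 kN·m.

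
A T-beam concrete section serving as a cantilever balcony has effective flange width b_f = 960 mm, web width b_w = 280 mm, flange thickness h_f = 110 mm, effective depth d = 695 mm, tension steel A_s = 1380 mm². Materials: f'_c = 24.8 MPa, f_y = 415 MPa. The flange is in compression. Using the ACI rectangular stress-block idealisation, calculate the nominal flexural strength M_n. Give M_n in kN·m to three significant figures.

M_n ≈ 390 kN·m

Tension: T = A_s f_y = 1380 × 415 = 572700 N.
Try a within the flange: a = T/(0.85 f'_c b_f) = 572700/(0.85 × 24.8 × 960) = 28.30 mm.
Since a = 28.30 ≤ h_f = 110 mm, the stress block lies entirely in the flange; analyse as a rectangular beam of width b_f.
M_n = T(d − a/2) = 572700 × (695 − 14.15) = 389.92 × 10⁶ N·mm.
M_n = 389.92 kN·m.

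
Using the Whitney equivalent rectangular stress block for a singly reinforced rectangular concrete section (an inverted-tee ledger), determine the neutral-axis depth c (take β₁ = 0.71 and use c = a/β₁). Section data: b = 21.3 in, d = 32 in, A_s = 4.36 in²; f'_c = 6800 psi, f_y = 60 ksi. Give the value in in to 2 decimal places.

T = A_s f_y = 4.36 × 60 = 261.6 kips.
a = T/(0.85 f'_c b) = 261.6/(0.85 × 6.8 × 21.3) = 2.1249 in.
With β₁ = 0.71, c = a/β₁ = 2.1249/0.71 = 2.99 in.

c ≈ 2.99 in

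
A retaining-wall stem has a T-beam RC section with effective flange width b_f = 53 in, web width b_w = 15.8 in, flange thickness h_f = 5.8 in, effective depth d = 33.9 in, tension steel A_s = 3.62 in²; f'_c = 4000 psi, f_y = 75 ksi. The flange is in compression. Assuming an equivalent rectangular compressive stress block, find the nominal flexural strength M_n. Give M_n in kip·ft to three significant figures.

Tension: T = A_s f_y = 3.62 × 75 = 271.5 kips.
Try a within the flange: a = T/(0.85 f'_c b_f) = 271.5/(0.85 × 4 × 53) = 1.507 in.
Since a = 1.507 ≤ h_f = 5.8 in, the stress block lies entirely in the flange; analyse as a rectangular beam of width b_f.
M_n = T(d − a/2) = 271.5 × (33.9 − 0.7535) = 8999.3 kip·in.
M_n = 8999.3/12 = 749.94 kip·ft.

M_n ≈ 750 kip·ft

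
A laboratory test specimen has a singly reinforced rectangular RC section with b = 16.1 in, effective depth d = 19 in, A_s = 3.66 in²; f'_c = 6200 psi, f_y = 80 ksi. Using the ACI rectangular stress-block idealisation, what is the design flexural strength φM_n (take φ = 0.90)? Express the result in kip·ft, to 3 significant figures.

T = A_s f_y = 3.66 × 80 = 292.8 kips.
a = T/(0.85 f'_c b) = 292.8/(0.85 × 6.2 × 16.1) = 3.451 in.
M_n = T(d − a/2) = 292.8 × (19 − 1.7255) = 5058.0 kip·in = 5058.0/12 = 421.50 kip·ft.
φM_n = 0.90 × 421.50 = 379.35 kip·ft.

φM_n ≈ 379 kip·ft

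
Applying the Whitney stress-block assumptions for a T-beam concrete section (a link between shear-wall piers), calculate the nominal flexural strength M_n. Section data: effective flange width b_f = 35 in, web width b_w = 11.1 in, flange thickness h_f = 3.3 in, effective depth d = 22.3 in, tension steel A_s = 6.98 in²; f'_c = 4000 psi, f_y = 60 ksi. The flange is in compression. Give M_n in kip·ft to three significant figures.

M_n ≈ 716 kip·ft

Tension: T = A_s f_y = 6.98 × 60 = 418.8 kips.
Try a within the flange: a = T/(0.85 f'_c b_f) = 418.8/(0.85 × 4 × 35) = 3.519 in.
a = 3.519 > h_f = 3.3 in: the block extends into the web. Split into flange-overhang and web parts.
C_f = 0.85 f'_c (b_f − b_w) h_f = 0.85 × 4 × (35 − 11.1) × 3.3 = 268.2 kips.
Remaining web compression depth: a_w = (T − C_f)/(0.85 f'_c b_w) = (418.8 − 268.2)/(0.85 × 4 × 11.1) = 3.990 in.
M_n = C_f(d − h_f/2) + (T − C_f)(d − a_w/2) = 268.2 × (22.3 − 1.65) + 150.6 × (22.3 − 1.995) = 5538.3 + 3057.9 = 8596.2 kip·in.
M_n = 8596.2/12 = 716.35 kip·ft.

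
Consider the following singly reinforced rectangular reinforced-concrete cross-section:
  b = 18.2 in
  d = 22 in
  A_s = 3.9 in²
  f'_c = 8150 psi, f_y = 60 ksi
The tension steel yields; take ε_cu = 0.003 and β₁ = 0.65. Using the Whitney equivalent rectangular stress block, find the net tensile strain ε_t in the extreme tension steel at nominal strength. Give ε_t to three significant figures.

ε_t ≈ 0.0201

a = A_s f_y/(0.85 f'_c b) = 1.856 in.
β₁ = 0.65, so c = a/β₁ = 1.856/0.65 = 2.855 in.
From the linear strain diagram with ε_cu = 0.003: ε_t = 0.003 (d − c)/c = 0.003 × (22 − 2.855)/2.855 = 0.0201.
Since ε_t ≥ 0.005, the section is tension-controlled.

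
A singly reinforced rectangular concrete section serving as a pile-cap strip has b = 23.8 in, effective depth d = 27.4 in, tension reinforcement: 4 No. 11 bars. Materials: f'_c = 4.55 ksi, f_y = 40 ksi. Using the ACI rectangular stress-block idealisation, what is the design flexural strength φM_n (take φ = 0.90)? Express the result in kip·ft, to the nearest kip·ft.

A_s = 4 × 1.56 = 6.24 in².
T = A_s f_y = 6.24 × 40 = 249.6 kips.
a = T/(0.85 f'_c b) = 249.6/(0.85 × 4.55 × 23.8) = 2.712 in.
M_n = T(d − a/2) = 249.6 × (27.4 − 1.356) = 6500.6 kip·in = 6500.6/12 = 541.72 kip·ft.
φM_n = 0.90 × 541.72 = 487.55 kip·ft.

φM_n ≈ 488 kip·ft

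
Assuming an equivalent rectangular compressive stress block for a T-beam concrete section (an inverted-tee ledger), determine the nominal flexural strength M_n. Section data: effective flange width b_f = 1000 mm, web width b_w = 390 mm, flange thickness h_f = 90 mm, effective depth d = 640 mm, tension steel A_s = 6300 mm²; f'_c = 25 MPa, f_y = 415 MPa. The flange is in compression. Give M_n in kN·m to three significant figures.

M_n ≈ 1490 kN·m

Tension: T = A_s f_y = 6300 × 415 = 2614500 N.
Try a within the flange: a = T/(0.85 f'_c b_f) = 2614500/(0.85 × 25 × 1000) = 123.04 mm.
a = 123.04 > h_f = 90 mm: the block extends into the web. Split into flange-overhang and web parts.
C_f = 0.85 f'_c (b_f − b_w) h_f = 0.85 × 25 × (1000 − 390) × 90 = 1166625 N.
Remaining web compression depth: a_w = (T − C_f)/(0.85 f'_c b_w) = (2614500 − 1166625)/(0.85 × 25 × 390) = 174.71 mm.
M_n = C_f(d − h_f/2) + (T − C_f)(d − a_w/2) = 1166625 × (640 − 45) + 1447875 × (640 − 87.355) = 694.14 + 800.16 = 1494.30 × 10⁶ N·mm.
M_n = 1494.30 kN·m.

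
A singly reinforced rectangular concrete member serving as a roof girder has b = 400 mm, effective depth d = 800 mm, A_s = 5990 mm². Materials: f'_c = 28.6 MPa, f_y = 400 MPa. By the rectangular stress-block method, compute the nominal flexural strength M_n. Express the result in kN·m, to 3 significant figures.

T = A_s f_y = 5990 × 400 = 2396000 N = 2396 kN.
From C = T: a = T/(0.85 f'_c b) = 2396000/(0.85 × 28.6 × 400) = 246.40 mm.
M_n = T(d − a/2) = 2396 kN × (800 − 123.2) mm = 1621.61 kN·m.

M_n ≈ 1620 kN·m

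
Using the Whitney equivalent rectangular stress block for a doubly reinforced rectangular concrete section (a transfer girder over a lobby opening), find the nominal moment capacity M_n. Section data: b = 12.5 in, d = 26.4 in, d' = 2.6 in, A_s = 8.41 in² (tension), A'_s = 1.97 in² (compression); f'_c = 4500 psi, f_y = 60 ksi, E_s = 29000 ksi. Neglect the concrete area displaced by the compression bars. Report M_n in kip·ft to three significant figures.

M_n ≈ 954 kip·ft

Assume both steels yield.
a = (A_s − A'_s) f_y/(0.85 f'_c b) = (8.41 − 1.97) × 60/(0.85 × 4.5 × 12.5) = 8.082 in.
c = a/β₁ = 8.082/0.825 = 9.796 in; ε'_s = 0.003(c − d')/c = 0.0022 ≥ ε_y = 0.0021, so the compression steel yields.
M_n = (A_s − A'_s) f_y (d − a/2) + A'_s f_y (d − d') = 386.4 × (26.4 − 4.041) + 118.2 × (26.4 − 2.6) = 8639.5 + 2813.2 = 11452.7 kip·in = 11452.7/12 = 954.39 kip·ft.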